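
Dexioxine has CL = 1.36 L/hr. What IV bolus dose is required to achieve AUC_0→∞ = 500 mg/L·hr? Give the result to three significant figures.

Dose = 680 mg

Dose_iv = CL × AUC_0→∞
     = 1.36 × 500 = 680 mg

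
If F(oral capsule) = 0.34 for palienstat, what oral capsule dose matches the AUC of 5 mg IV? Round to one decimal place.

D_oral = 14.7 mg

For equal systemic exposure: F × D_ev = D_iv
D_ev = D_iv / F = 5 / 0.34 = 14.7059 mg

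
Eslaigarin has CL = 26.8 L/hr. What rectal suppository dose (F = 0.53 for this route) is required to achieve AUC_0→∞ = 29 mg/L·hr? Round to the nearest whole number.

Dose = CL × AUC_0→∞ / F
     = 26.8 × 29 / 0.53 = 1466.42 mg

Dose = 1466 mg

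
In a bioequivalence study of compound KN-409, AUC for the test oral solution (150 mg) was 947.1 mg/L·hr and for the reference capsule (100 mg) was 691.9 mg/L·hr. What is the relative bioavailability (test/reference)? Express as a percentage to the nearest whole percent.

F_rel = 91%

F_rel = (AUC_test/D_test) / (AUC_ref/D_ref)
      = (947.1/150) / (691.9/100)
      = 6.314 / 6.919 = 0.9126 = 91.26%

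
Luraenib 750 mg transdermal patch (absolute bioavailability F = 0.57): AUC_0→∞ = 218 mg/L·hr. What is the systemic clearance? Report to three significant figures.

CL = F × Dose / AUC_0→∞
   = 0.57 × 750 / 218 = 1.96101 L/hr

CL = 1.96 L/hr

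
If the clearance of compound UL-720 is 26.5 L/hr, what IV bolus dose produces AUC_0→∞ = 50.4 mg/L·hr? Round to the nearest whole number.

Dose = 1336 mg

Dose_iv = CL × AUC_0→∞
     = 26.5 × 50.4 = 1335.6 mg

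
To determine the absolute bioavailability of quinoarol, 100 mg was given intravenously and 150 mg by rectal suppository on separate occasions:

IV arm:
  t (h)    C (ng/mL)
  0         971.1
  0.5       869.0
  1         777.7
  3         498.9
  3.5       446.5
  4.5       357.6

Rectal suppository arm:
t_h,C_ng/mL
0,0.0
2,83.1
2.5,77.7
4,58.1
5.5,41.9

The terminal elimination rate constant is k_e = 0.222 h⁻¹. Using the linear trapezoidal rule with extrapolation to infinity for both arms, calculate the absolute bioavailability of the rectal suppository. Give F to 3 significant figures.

Trapezoidal AUC_0→4.5 (IV):
  [0→0.5]: (971.1+869.0)/2 × 0.5 = 460.025
  [0.5→1]: (869.0+777.7)/2 × 0.5 = 411.675
  [1→3]: (777.7+498.9)/2 × 2 = 1276.6
  [3→3.5]: (498.9+446.5)/2 × 0.5 = 236.35
  [3.5→4.5]: (446.5+357.6)/2 × 1 = 402.05
  Sum = 2786.7 ng/mL·h
IV tail: 357.6/0.222 = 1610.811; AUC_iv,0→∞ = 2786.7 + 1610.811 = 4397.511 ng/mL·h
Trapezoidal AUC_0→5.5 (rectal suppository):
  [0→2]: (0.0+83.1)/2 × 2 = 83.1
  [2→2.5]: (83.1+77.7)/2 × 0.5 = 40.2
  [2.5→4]: (77.7+58.1)/2 × 1.5 = 101.85
  [4→5.5]: (58.1+41.9)/2 × 1.5 = 75.0
  Sum = 300.15 ng/mL·h
rectal suppository tail: 41.9/0.222 = 188.739; AUC_ev,0→∞ = 300.15 + 188.739 = 488.889 ng/mL·h
F = (AUC_ev/D_ev)/(AUC_iv/D_iv) = (488.889/150)/(4397.511/100) = 3.25926/43.97511 = 0.0741

F = 0.0741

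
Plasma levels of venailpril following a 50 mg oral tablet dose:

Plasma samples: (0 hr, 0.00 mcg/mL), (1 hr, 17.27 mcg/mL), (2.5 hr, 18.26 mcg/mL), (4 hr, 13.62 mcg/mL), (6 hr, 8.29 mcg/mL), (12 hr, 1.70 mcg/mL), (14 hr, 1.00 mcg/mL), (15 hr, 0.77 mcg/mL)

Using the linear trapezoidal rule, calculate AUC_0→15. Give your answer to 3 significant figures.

Trapezoidal AUC_0→15:
  [0→1]: (0.00+17.27)/2 × 1 = 8.635
  [1→2.5]: (17.27+18.26)/2 × 1.5 = 26.6475
  [2.5→4]: (18.26+13.62)/2 × 1.5 = 23.91
  [4→6]: (13.62+8.29)/2 × 2 = 21.91
  [6→12]: (8.29+1.70)/2 × 6 = 29.97
  [12→14]: (1.70+1.00)/2 × 2 = 2.7
  [14→15]: (1.00+0.77)/2 × 1 = 0.885
  Sum = 114.6575 mcg/mL·hr

AUC = 115 mcg/mL·hr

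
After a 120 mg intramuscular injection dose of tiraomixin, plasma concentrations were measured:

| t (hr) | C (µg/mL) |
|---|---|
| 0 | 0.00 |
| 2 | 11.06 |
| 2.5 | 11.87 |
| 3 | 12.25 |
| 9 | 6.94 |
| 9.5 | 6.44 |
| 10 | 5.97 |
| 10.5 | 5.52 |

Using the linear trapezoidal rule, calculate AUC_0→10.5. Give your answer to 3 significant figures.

Trapezoidal AUC_0→10.5:
  [0→2]: (0.00+11.06)/2 × 2 = 11.06
  [2→2.5]: (11.06+11.87)/2 × 0.5 = 5.7325
  [2.5→3]: (11.87+12.25)/2 × 0.5 = 6.03
  [3→9]: (12.25+6.94)/2 × 6 = 57.57
  [9→9.5]: (6.94+6.44)/2 × 0.5 = 3.345
  [9.5→10]: (6.44+5.97)/2 × 0.5 = 3.1025
  [10→10.5]: (5.97+5.52)/2 × 0.5 = 2.8725
  Sum = 89.7125 µg/mL·hr

AUC = 89.7 µg/mL·hr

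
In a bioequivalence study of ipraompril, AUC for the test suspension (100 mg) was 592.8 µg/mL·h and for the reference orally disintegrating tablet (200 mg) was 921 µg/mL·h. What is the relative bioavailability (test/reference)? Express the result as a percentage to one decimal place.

F_rel = 128.7%

F_rel = (AUC_test/D_test) / (AUC_ref/D_ref)
      = (592.8/100) / (921/200)
      = 5.928 / 4.605 = 1.2873 = 128.73%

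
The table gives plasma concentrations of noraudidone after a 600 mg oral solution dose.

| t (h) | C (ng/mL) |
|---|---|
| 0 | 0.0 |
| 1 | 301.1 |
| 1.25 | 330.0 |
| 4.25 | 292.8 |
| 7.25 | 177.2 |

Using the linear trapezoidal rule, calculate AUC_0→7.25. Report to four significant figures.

AUC = 1869 ng/mL·h

Trapezoidal AUC_0→7.25:
  [0→1]: (0.0+301.1)/2 × 1 = 150.55
  [1→1.25]: (301.1+330.0)/2 × 0.25 = 78.8875
  [1.25→4.25]: (330.0+292.8)/2 × 3 = 934.2
  [4.25→7.25]: (292.8+177.2)/2 × 3 = 705.0
  Sum = 1868.6375 ng/mL·h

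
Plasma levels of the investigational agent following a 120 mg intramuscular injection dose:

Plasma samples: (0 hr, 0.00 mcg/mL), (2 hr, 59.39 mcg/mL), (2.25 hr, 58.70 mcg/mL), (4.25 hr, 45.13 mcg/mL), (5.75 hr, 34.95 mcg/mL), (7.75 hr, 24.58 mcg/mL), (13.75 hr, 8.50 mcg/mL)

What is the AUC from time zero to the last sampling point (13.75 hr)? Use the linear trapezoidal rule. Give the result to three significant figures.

AUC = 397 mcg/mL·hr

Trapezoidal AUC_0→13.75:
  [0→2]: (0.00+59.39)/2 × 2 = 59.39
  [2→2.25]: (59.39+58.70)/2 × 0.25 = 14.76125
  [2.25→4.25]: (58.70+45.13)/2 × 2 = 103.83
  [4.25→5.75]: (45.13+34.95)/2 × 1.5 = 60.06
  [5.75→7.75]: (34.95+24.58)/2 × 2 = 59.53
  [7.75→13.75]: (24.58+8.50)/2 × 6 = 99.24
  Sum = 396.81125 mcg/mL·hr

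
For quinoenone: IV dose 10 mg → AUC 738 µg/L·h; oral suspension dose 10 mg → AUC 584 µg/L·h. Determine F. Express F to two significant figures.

F = (AUC_ev / D_ev) / (AUC_iv / D_iv)
  = (584/10) / (738/10)
  = 58.4 / 73.8 = 0.7913

F = 0.79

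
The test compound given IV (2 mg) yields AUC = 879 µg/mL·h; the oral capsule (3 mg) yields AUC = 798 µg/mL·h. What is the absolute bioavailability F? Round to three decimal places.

F = (AUC_ev / D_ev) / (AUC_iv / D_iv)
  = (798/3) / (879/2)
  = 266 / 439.5 = 0.6052

F = 0.605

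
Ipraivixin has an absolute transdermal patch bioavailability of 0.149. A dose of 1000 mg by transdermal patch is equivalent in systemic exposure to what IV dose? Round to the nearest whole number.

Systemic exposure from an extravascular dose = F × D_ev, so the equivalent IV dose is F × D_ev.
D_iv = F × D_ev = 0.149 × 1000 = 149 mg

D_iv = 149 mg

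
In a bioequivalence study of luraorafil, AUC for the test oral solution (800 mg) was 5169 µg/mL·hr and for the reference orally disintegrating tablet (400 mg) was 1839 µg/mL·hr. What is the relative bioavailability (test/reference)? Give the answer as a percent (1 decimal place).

F_rel = (AUC_test/D_test) / (AUC_ref/D_ref)
      = (5169/800) / (1839/400)
      = 6.46125 / 4.5975 = 1.4054 = 140.54%

F_rel = 140.5%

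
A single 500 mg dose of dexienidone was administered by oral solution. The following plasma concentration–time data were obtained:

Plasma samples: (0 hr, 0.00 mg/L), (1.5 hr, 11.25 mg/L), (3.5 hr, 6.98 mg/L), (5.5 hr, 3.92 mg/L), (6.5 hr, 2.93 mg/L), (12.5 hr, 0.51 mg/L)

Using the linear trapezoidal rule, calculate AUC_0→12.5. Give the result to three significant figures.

AUC = 51.3 mg/L·hr

Trapezoidal AUC_0→12.5:
  [0→1.5]: (0.00+11.25)/2 × 1.5 = 8.4375
  [1.5→3.5]: (11.25+6.98)/2 × 2 = 18.23
  [3.5→5.5]: (6.98+3.92)/2 × 2 = 10.9
  [5.5→6.5]: (3.92+2.93)/2 × 1 = 3.425
  [6.5→12.5]: (2.93+0.51)/2 × 6 = 10.32
  Sum = 51.3125 mg/L·hr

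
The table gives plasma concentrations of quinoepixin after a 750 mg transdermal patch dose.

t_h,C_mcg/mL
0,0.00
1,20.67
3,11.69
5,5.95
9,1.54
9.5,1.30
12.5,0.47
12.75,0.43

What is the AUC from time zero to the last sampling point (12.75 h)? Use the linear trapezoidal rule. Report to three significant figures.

AUC = 78.8 mcg/mL·h

Trapezoidal AUC_0→12.75:
  [0→1]: (0.00+20.67)/2 × 1 = 10.335
  [1→3]: (20.67+11.69)/2 × 2 = 32.36
  [3→5]: (11.69+5.95)/2 × 2 = 17.64
  [5→9]: (5.95+1.54)/2 × 4 = 14.98
  [9→9.5]: (1.54+1.30)/2 × 0.5 = 0.71
  [9.5→12.5]: (1.30+0.47)/2 × 3 = 2.655
  [12.5→12.75]: (0.47+0.43)/2 × 0.25 = 0.1125
  Sum = 78.7925 mcg/mL·h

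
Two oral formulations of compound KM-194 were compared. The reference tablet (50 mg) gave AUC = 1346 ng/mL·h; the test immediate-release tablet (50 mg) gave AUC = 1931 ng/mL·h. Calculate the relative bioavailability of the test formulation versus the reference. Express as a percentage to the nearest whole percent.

F_rel = (AUC_test/D_test) / (AUC_ref/D_ref)
      = (1931/50) / (1346/50)
      = 38.62 / 26.92 = 1.4346 = 143.46%

F_rel = 143%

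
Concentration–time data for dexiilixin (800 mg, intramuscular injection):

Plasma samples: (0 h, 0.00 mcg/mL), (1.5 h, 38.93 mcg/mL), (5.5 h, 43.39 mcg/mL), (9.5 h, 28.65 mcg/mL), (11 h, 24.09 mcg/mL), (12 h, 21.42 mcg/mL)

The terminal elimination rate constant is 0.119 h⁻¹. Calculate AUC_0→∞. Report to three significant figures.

Trapezoidal AUC_0→12:
  [0→1.5]: (0.00+38.93)/2 × 1.5 = 29.1975
  [1.5→5.5]: (38.93+43.39)/2 × 4 = 164.64
  [5.5→9.5]: (43.39+28.65)/2 × 4 = 144.08
  [9.5→11]: (28.65+24.09)/2 × 1.5 = 39.555
  [11→12]: (24.09+21.42)/2 × 1 = 22.755
  Sum = 400.2275 mcg/mL·h
Extrapolated tail: C_last / k_e = 21.42 / 0.119 = 180.000
AUC_0→∞ = 400.2275 + 180.000 = 580.2275 mcg/mL·h

AUC = 580 mcg/mL·h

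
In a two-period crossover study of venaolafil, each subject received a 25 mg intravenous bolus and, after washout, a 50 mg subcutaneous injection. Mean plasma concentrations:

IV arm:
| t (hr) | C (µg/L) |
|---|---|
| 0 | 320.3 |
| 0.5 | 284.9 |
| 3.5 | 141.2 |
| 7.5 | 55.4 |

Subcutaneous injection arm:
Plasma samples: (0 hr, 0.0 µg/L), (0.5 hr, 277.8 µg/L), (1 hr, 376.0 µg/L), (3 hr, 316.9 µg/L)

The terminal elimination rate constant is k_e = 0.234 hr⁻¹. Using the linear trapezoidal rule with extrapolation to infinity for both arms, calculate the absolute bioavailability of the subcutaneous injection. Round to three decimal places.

Trapezoidal AUC_0→7.5 (IV):
  [0→0.5]: (320.3+284.9)/2 × 0.5 = 151.3
  [0.5→3.5]: (284.9+141.2)/2 × 3 = 639.15
  [3.5→7.5]: (141.2+55.4)/2 × 4 = 393.2
  Sum = 1183.65 µg/L·hr
IV tail: 55.4/0.234 = 236.752; AUC_iv,0→∞ = 1183.65 + 236.752 = 1420.402 µg/L·hr
Trapezoidal AUC_0→3 (subcutaneous injection):
  [0→0.5]: (0.0+277.8)/2 × 0.5 = 69.45
  [0.5→1]: (277.8+376.0)/2 × 0.5 = 163.45
  [1→3]: (376.0+316.9)/2 × 2 = 692.9
  Sum = 925.8 µg/L·hr
subcutaneous injection tail: 316.9/0.234 = 1354.274; AUC_ev,0→∞ = 925.8 + 1354.274 = 2280.074 µg/L·hr
F = (AUC_ev/D_ev)/(AUC_iv/D_iv) = (2280.074/50)/(1420.402/25) = 45.60148/56.81608 = 0.8026

F = 0.803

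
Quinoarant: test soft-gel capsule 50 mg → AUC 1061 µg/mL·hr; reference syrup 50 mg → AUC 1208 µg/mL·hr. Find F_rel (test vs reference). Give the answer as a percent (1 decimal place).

F_rel = (AUC_test/D_test) / (AUC_ref/D_ref)
      = (1061/50) / (1208/50)
      = 21.22 / 24.16 = 0.8783 = 87.83%

F_rel = 87.8%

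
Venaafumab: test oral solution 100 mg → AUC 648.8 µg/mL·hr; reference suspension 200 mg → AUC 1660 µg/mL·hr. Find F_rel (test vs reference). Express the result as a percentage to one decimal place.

F_rel = 78.2%

F_rel = (AUC_test/D_test) / (AUC_ref/D_ref)
      = (648.8/100) / (1660/200)
      = 6.488 / 8.3 = 0.7817 = 78.17%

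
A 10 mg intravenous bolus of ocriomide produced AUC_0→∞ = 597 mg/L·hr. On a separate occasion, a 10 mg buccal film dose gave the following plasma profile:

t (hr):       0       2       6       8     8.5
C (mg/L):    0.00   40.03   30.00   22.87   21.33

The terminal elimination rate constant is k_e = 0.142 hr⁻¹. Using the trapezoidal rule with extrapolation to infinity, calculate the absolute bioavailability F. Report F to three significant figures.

Trapezoidal AUC_0→8.5 (buccal film):
  [0→2]: (0.00+40.03)/2 × 2 = 40.03
  [2→6]: (40.03+30.00)/2 × 4 = 140.06
  [6→8]: (30.00+22.87)/2 × 2 = 52.87
  [8→8.5]: (22.87+21.33)/2 × 0.5 = 11.05
  Sum = 244.01 mg/L·hr
Tail: C_last/k_e = 21.33/0.142 = 150.211
AUC_0→∞ (buccal film) = 244.01 + 150.211 = 394.221 mg/L·hr
F = (AUC_ev/D_ev)/(AUC_iv/D_iv) = (394.221/10)/(597/10) = 39.4221/59.7 = 0.6603

F = 0.660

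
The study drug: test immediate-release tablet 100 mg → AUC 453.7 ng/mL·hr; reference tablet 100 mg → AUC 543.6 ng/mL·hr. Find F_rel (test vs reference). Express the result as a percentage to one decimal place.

F_rel = 83.5%

F_rel = (AUC_test/D_test) / (AUC_ref/D_ref)
      = (453.7/100) / (543.6/100)
      = 4.537 / 5.436 = 0.8346 = 83.46%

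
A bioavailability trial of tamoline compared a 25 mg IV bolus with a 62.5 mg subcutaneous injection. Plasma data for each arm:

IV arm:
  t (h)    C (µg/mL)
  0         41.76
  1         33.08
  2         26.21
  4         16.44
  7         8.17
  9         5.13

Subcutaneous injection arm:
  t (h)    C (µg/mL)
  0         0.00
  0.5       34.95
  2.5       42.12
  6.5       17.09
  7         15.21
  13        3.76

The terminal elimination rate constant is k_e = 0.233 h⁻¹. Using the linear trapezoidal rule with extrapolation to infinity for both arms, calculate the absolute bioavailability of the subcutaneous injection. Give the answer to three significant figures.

Trapezoidal AUC_0→9 (IV):
  [0→1]: (41.76+33.08)/2 × 1 = 37.42
  [1→2]: (33.08+26.21)/2 × 1 = 29.645
  [2→4]: (26.21+16.44)/2 × 2 = 42.65
  [4→7]: (16.44+8.17)/2 × 3 = 36.915
  [7→9]: (8.17+5.13)/2 × 2 = 13.3
  Sum = 159.93 µg/mL·h
IV tail: 5.13/0.233 = 22.017; AUC_iv,0→∞ = 159.93 + 22.017 = 181.947 µg/mL·h
Trapezoidal AUC_0→13 (subcutaneous injection):
  [0→0.5]: (0.00+34.95)/2 × 0.5 = 8.7375
  [0.5→2.5]: (34.95+42.12)/2 × 2 = 77.07
  [2.5→6.5]: (42.12+17.09)/2 × 4 = 118.42
  [6.5→7]: (17.09+15.21)/2 × 0.5 = 8.075
  [7→13]: (15.21+3.76)/2 × 6 = 56.91
  Sum = 269.2125 µg/mL·h
subcutaneous injection tail: 3.76/0.233 = 16.137; AUC_ev,0→∞ = 269.2125 + 16.137 = 285.3495 µg/mL·h
F = (AUC_ev/D_ev)/(AUC_iv/D_iv) = (285.3495/62.5)/(181.947/25) = 4.565592/7.27788 = 0.6273

F = 0.627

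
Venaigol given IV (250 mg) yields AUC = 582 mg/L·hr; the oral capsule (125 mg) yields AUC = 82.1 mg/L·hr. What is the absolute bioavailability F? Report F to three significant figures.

F = (AUC_ev / D_ev) / (AUC_iv / D_iv)
  = (82.1/125) / (582/250)
  = 0.6568 / 2.328 = 0.2821

F = 0.282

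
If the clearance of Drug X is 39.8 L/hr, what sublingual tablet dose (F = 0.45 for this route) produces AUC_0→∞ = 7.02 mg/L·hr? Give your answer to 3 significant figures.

Dose = 621 mg

Dose = CL × AUC_0→∞ / F
     = 39.8 × 7.02 / 0.45 = 620.88 mg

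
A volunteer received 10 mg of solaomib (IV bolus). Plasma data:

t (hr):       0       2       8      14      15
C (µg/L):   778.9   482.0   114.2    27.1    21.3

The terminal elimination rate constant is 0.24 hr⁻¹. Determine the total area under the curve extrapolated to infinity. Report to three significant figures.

Trapezoidal AUC_0→15:
  [0→2]: (778.9+482.0)/2 × 2 = 1260.9
  [2→8]: (482.0+114.2)/2 × 6 = 1788.6
  [8→14]: (114.2+27.1)/2 × 6 = 423.9
  [14→15]: (27.1+21.3)/2 × 1 = 24.2
  Sum = 3497.6 µg/L·hr
Extrapolated tail: C_last / k_e = 21.3 / 0.24 = 88.750
AUC_0→∞ = 3497.6 + 88.750 = 3586.35 µg/L·hr

AUC = 3590 µg/L·hr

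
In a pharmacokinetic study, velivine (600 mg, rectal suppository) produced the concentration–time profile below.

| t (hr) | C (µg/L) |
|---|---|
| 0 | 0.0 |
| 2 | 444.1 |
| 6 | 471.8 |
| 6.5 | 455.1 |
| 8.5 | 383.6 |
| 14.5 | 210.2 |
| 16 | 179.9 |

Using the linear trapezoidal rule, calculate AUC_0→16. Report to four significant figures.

AUC = 5420 µg/L·hr

Trapezoidal AUC_0→16:
  [0→2]: (0.0+444.1)/2 × 2 = 444.1
  [2→6]: (444.1+471.8)/2 × 4 = 1831.8
  [6→6.5]: (471.8+455.1)/2 × 0.5 = 231.725
  [6.5→8.5]: (455.1+383.6)/2 × 2 = 838.7
  [8.5→14.5]: (383.6+210.2)/2 × 6 = 1781.4
  [14.5→16]: (210.2+179.9)/2 × 1.5 = 292.575
  Sum = 5420.3 µg/L·hr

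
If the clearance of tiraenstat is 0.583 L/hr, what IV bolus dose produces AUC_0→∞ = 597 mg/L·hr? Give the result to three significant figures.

Dose = 348 mg

Dose_iv = CL × AUC_0→∞
     = 0.583 × 597 = 348.051 mg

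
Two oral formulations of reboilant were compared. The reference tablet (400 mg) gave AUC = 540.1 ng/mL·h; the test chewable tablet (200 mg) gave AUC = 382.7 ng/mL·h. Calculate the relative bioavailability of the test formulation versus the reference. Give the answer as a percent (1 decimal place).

F_rel = (AUC_test/D_test) / (AUC_ref/D_ref)
      = (382.7/200) / (540.1/400)
      = 1.9135 / 1.35025 = 1.4171 = 141.71%

F_rel = 141.7%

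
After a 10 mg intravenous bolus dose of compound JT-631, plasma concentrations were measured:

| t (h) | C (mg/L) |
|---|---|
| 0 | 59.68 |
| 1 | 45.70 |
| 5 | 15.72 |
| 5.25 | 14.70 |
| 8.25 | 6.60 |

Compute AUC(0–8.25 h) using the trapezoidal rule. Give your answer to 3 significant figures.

AUC = 211 mg/L·h

Trapezoidal AUC_0→8.25:
  [0→1]: (59.68+45.70)/2 × 1 = 52.69
  [1→5]: (45.70+15.72)/2 × 4 = 122.84
  [5→5.25]: (15.72+14.70)/2 × 0.25 = 3.8025
  [5.25→8.25]: (14.70+6.60)/2 × 3 = 31.95
  Sum = 211.2825 mg/L·h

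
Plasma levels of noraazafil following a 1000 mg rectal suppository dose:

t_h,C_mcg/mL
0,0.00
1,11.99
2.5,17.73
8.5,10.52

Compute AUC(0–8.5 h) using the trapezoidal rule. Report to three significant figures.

Trapezoidal AUC_0→8.5:
  [0→1]: (0.00+11.99)/2 × 1 = 5.995
  [1→2.5]: (11.99+17.73)/2 × 1.5 = 22.29
  [2.5→8.5]: (17.73+10.52)/2 × 6 = 84.75
  Sum = 113.035 mcg/mL·h

AUC = 113 mcg/mL·h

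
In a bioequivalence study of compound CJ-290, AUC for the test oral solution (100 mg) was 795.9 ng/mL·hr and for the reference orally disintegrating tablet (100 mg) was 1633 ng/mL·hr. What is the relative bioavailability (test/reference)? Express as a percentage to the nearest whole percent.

F_rel = 49%

F_rel = (AUC_test/D_test) / (AUC_ref/D_ref)
      = (795.9/100) / (1633/100)
      = 7.959 / 16.33 = 0.4874 = 48.74%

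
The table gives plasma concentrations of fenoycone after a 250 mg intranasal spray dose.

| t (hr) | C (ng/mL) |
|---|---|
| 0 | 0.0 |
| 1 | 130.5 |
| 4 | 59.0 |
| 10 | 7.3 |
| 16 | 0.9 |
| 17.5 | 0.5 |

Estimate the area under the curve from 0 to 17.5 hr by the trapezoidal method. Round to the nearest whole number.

Trapezoidal AUC_0→17.5:
  [0→1]: (0.0+130.5)/2 × 1 = 65.25
  [1→4]: (130.5+59.0)/2 × 3 = 284.25
  [4→10]: (59.0+7.3)/2 × 6 = 198.9
  [10→16]: (7.3+0.9)/2 × 6 = 24.6
  [16→17.5]: (0.9+0.5)/2 × 1.5 = 1.05
  Sum = 574.05 ng/mL·hr

AUC = 574 ng/mL·hr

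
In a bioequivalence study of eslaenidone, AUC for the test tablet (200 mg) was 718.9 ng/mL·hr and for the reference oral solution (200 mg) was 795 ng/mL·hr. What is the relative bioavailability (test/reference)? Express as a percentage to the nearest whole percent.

F_rel = (AUC_test/D_test) / (AUC_ref/D_ref)
      = (718.9/200) / (795/200)
      = 3.5945 / 3.975 = 0.9043 = 90.43%

F_rel = 90%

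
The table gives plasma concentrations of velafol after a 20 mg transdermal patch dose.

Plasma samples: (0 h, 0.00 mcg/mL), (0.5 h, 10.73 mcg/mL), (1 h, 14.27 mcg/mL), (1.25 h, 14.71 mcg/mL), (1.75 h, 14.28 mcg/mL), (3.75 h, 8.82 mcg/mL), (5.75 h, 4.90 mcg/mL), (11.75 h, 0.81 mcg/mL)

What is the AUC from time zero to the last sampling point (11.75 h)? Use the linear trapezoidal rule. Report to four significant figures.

Trapezoidal AUC_0→11.75:
  [0→0.5]: (0.00+10.73)/2 × 0.5 = 2.6825
  [0.5→1]: (10.73+14.27)/2 × 0.5 = 6.25
  [1→1.25]: (14.27+14.71)/2 × 0.25 = 3.6225
  [1.25→1.75]: (14.71+14.28)/2 × 0.5 = 7.2475
  [1.75→3.75]: (14.28+8.82)/2 × 2 = 23.1
  [3.75→5.75]: (8.82+4.90)/2 × 2 = 13.72
  [5.75→11.75]: (4.90+0.81)/2 × 6 = 17.13
  Sum = 73.7525 mcg/mL·h

AUC = 73.75 mcg/mL·h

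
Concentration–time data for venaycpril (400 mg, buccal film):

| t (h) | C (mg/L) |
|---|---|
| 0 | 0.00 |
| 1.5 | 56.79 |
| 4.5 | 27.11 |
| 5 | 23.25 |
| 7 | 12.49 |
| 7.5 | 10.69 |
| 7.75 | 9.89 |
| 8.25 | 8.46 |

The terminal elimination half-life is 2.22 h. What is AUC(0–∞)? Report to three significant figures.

Trapezoidal AUC_0→8.25:
  [0→1.5]: (0.00+56.79)/2 × 1.5 = 42.5925
  [1.5→4.5]: (56.79+27.11)/2 × 3 = 125.85
  [4.5→5]: (27.11+23.25)/2 × 0.5 = 12.59
  [5→7]: (23.25+12.49)/2 × 2 = 35.74
  [7→7.5]: (12.49+10.69)/2 × 0.5 = 5.795
  [7.5→7.75]: (10.69+9.89)/2 × 0.25 = 2.5725
  [7.75→8.25]: (9.89+8.46)/2 × 0.5 = 4.5875
  Sum = 229.7275 mg/L·h
k_e = ln2 / t½ = 0.693147 / 2.22 = 0.3122 h^-1
Extrapolated tail: C_last / k_e = 8.46 / 0.3122 = 27.098
AUC_0→∞ = 229.7275 + 27.098 = 256.8255 mg/L·h

AUC = 257 mg/L·h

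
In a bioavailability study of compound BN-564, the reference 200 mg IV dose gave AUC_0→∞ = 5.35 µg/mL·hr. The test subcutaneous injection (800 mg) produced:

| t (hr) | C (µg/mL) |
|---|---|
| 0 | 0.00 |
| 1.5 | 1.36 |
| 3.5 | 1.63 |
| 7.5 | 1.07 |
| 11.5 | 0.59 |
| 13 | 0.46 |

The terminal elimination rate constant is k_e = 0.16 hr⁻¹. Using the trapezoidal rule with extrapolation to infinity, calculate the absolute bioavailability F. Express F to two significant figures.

Trapezoidal AUC_0→13 (subcutaneous injection):
  [0→1.5]: (0.00+1.36)/2 × 1.5 = 1.02
  [1.5→3.5]: (1.36+1.63)/2 × 2 = 2.99
  [3.5→7.5]: (1.63+1.07)/2 × 4 = 5.4
  [7.5→11.5]: (1.07+0.59)/2 × 4 = 3.32
  [11.5→13]: (0.59+0.46)/2 × 1.5 = 0.7875
  Sum = 13.5175 µg/mL·hr
Tail: C_last/k_e = 0.46/0.16 = 2.875
AUC_0→∞ (subcutaneous injection) = 13.5175 + 2.875 = 16.3925 µg/mL·hr
F = (AUC_ev/D_ev)/(AUC_iv/D_iv) = (16.3925/800)/(5.35/200) = 0.020490625/0.02675 = 0.7660

F = 0.77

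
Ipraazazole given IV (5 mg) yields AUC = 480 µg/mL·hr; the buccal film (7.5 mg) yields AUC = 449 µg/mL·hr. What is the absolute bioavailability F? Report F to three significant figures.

F = 0.624

F = (AUC_ev / D_ev) / (AUC_iv / D_iv)
  = (449/7.5) / (480/5)
  = 59.8667 / 96 = 0.6236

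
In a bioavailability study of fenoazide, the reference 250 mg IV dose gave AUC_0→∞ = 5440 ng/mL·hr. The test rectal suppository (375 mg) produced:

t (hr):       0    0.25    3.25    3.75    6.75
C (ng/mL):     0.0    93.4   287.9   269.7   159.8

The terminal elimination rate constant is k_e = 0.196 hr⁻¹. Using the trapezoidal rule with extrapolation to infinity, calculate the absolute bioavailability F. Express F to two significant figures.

Trapezoidal AUC_0→6.75 (rectal suppository):
  [0→0.25]: (0.0+93.4)/2 × 0.25 = 11.675
  [0.25→3.25]: (93.4+287.9)/2 × 3 = 571.95
  [3.25→3.75]: (287.9+269.7)/2 × 0.5 = 139.4
  [3.75→6.75]: (269.7+159.8)/2 × 3 = 644.25
  Sum = 1367.275 ng/mL·hr
Tail: C_last/k_e = 159.8/0.196 = 815.306
AUC_0→∞ (rectal suppository) = 1367.275 + 815.306 = 2182.581 ng/mL·hr
F = (AUC_ev/D_ev)/(AUC_iv/D_iv) = (2182.581/375)/(5440/250) = 5.820216/21.76 = 0.2675

F = 0.27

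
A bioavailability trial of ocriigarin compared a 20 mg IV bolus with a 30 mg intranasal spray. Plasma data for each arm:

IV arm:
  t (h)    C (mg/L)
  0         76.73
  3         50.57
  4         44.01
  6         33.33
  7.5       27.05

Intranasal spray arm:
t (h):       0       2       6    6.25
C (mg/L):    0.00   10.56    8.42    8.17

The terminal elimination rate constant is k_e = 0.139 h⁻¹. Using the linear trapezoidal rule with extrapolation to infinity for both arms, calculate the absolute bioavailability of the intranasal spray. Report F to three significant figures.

F = 0.131

Trapezoidal AUC_0→7.5 (IV):
  [0→3]: (76.73+50.57)/2 × 3 = 190.95
  [3→4]: (50.57+44.01)/2 × 1 = 47.29
  [4→6]: (44.01+33.33)/2 × 2 = 77.34
  [6→7.5]: (33.33+27.05)/2 × 1.5 = 45.285
  Sum = 360.865 mg/L·h
IV tail: 27.05/0.139 = 194.604; AUC_iv,0→∞ = 360.865 + 194.604 = 555.469 mg/L·h
Trapezoidal AUC_0→6.25 (intranasal spray):
  [0→2]: (0.00+10.56)/2 × 2 = 10.56
  [2→6]: (10.56+8.42)/2 × 4 = 37.96
  [6→6.25]: (8.42+8.17)/2 × 0.25 = 2.07375
  Sum = 50.59375 mg/L·h
intranasal spray tail: 8.17/0.139 = 58.777; AUC_ev,0→∞ = 50.59375 + 58.777 = 109.37075 mg/L·h
F = (AUC_ev/D_ev)/(AUC_iv/D_iv) = (109.37075/30)/(555.469/20) = 3.64569/27.77345 = 0.1313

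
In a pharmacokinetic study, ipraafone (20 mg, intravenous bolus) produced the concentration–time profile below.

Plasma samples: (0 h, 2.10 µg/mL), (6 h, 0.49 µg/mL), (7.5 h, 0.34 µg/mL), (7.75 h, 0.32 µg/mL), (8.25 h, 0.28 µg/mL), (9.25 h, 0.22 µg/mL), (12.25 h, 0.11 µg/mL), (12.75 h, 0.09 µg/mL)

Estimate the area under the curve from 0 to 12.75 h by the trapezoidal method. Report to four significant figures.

Trapezoidal AUC_0→12.75:
  [0→6]: (2.10+0.49)/2 × 6 = 7.77
  [6→7.5]: (0.49+0.34)/2 × 1.5 = 0.6225
  [7.5→7.75]: (0.34+0.32)/2 × 0.25 = 0.0825
  [7.75→8.25]: (0.32+0.28)/2 × 0.5 = 0.15
  [8.25→9.25]: (0.28+0.22)/2 × 1 = 0.25
  [9.25→12.25]: (0.22+0.11)/2 × 3 = 0.495
  [12.25→12.75]: (0.11+0.09)/2 × 0.5 = 0.05
  Sum = 9.42 µg/mL·h

AUC = 9.420 µg/mL·h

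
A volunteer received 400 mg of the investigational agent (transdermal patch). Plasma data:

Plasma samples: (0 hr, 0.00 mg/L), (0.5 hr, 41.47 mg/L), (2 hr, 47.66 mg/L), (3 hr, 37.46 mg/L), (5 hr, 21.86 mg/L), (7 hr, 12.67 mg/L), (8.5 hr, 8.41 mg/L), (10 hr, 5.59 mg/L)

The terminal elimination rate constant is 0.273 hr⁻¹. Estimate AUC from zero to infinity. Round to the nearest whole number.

AUC = 260 mg/L·hr

Trapezoidal AUC_0→10:
  [0→0.5]: (0.00+41.47)/2 × 0.5 = 10.3675
  [0.5→2]: (41.47+47.66)/2 × 1.5 = 66.8475
  [2→3]: (47.66+37.46)/2 × 1 = 42.56
  [3→5]: (37.46+21.86)/2 × 2 = 59.32
  [5→7]: (21.86+12.67)/2 × 2 = 34.53
  [7→8.5]: (12.67+8.41)/2 × 1.5 = 15.81
  [8.5→10]: (8.41+5.59)/2 × 1.5 = 10.5
  Sum = 239.935 mg/L·hr
Extrapolated tail: C_last / k_e = 5.59 / 0.273 = 20.476
AUC_0→∞ = 239.935 + 20.476 = 260.411 mg/L·hr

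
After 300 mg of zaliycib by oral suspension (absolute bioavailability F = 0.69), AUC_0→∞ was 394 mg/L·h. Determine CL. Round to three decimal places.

CL = F × Dose / AUC_0→∞
   = 0.69 × 300 / 394 = 0.525381 L/h

CL = 0.525 L/h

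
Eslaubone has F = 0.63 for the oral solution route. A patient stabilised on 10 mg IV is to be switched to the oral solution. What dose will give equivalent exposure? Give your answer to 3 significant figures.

For equal systemic exposure: F × D_ev = D_iv
D_ev = D_iv / F = 10 / 0.63 = 15.873 mg

D_oral = 15.9 mg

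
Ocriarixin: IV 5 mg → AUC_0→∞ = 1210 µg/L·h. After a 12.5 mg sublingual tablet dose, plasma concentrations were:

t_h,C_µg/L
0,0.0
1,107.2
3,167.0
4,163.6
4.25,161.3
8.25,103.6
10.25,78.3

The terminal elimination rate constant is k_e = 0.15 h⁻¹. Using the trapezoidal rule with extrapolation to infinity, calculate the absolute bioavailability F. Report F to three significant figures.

Trapezoidal AUC_0→10.25 (sublingual tablet):
  [0→1]: (0.0+107.2)/2 × 1 = 53.6
  [1→3]: (107.2+167.0)/2 × 2 = 274.2
  [3→4]: (167.0+163.6)/2 × 1 = 165.3
  [4→4.25]: (163.6+161.3)/2 × 0.25 = 40.6125
  [4.25→8.25]: (161.3+103.6)/2 × 4 = 529.8
  [8.25→10.25]: (103.6+78.3)/2 × 2 = 181.9
  Sum = 1245.4125 µg/L·h
Tail: C_last/k_e = 78.3/0.15 = 522.000
AUC_0→∞ (sublingual tablet) = 1245.4125 + 522.000 = 1767.4125 µg/L·h
F = (AUC_ev/D_ev)/(AUC_iv/D_iv) = (1767.4125/12.5)/(1210/5) = 141.393/242 = 0.5843

F = 0.584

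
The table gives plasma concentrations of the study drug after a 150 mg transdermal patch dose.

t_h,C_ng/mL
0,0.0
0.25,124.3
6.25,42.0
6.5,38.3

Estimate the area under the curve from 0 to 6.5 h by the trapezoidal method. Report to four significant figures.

AUC = 524.5 ng/mL·h

Trapezoidal AUC_0→6.5:
  [0→0.25]: (0.0+124.3)/2 × 0.25 = 15.5375
  [0.25→6.25]: (124.3+42.0)/2 × 6 = 498.9
  [6.25→6.5]: (42.0+38.3)/2 × 0.25 = 10.0375
  Sum = 524.475 ng/mL·h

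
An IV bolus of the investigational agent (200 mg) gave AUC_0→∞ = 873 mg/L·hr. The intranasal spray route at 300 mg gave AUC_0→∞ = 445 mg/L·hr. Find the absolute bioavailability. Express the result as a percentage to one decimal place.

F = 34.0%

F = (AUC_ev / D_ev) / (AUC_iv / D_iv)
  = (445/300) / (873/200)
  = 1.48333 / 4.365 = 0.3398
  = 33.98%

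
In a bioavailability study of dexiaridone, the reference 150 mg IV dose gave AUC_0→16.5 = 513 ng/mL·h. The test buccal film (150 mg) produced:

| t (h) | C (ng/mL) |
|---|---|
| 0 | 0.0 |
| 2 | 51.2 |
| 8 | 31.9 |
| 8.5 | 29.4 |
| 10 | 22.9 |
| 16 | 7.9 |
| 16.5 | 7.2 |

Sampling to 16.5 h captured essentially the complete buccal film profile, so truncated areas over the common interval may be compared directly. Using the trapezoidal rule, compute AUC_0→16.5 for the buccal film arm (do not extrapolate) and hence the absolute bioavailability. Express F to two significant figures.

F = 0.88

Trapezoidal AUC_0→16.5 (buccal film):
  [0→2]: (0.0+51.2)/2 × 2 = 51.2
  [2→8]: (51.2+31.9)/2 × 6 = 249.3
  [8→8.5]: (31.9+29.4)/2 × 0.5 = 15.325
  [8.5→10]: (29.4+22.9)/2 × 1.5 = 39.225
  [10→16]: (22.9+7.9)/2 × 6 = 92.4
  [16→16.5]: (7.9+7.2)/2 × 0.5 = 3.775
  Sum = 451.225 ng/mL·h
F = (AUC_ev/D_ev)/(AUC_iv/D_iv) = (451.225/150)/(513/150) = 3.00817/3.42 = 0.8796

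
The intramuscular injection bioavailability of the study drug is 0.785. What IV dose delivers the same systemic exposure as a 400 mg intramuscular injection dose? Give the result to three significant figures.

Systemic exposure from an extravascular dose = F × D_ev, so the equivalent IV dose is F × D_ev.
D_iv = F × D_ev = 0.785 × 400 = 314 mg

D_iv = 314 mg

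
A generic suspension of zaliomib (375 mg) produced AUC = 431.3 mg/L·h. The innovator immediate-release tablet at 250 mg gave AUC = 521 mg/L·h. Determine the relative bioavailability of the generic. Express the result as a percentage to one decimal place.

F_rel = (AUC_test/D_test) / (AUC_ref/D_ref)
      = (431.3/375) / (521/250)
      = 1.15013 / 2.084 = 0.5519 = 55.19%

F_rel = 55.2%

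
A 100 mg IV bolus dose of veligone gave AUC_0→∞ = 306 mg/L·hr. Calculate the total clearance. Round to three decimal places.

CL = Dose_iv / AUC_0→∞
   = 100 / 306 = 0.326797 L/hr

CL = 0.327 L/hr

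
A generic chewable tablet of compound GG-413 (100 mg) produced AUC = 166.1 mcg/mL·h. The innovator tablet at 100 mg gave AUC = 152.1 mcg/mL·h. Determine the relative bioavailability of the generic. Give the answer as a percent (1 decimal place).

F_rel = (AUC_test/D_test) / (AUC_ref/D_ref)
      = (166.1/100) / (152.1/100)
      = 1.661 / 1.521 = 1.0920 = 109.20%

F_rel = 109.2%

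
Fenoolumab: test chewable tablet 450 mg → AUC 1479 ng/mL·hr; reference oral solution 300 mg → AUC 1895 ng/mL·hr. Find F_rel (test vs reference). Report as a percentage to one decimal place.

F_rel = (AUC_test/D_test) / (AUC_ref/D_ref)
      = (1479/450) / (1895/300)
      = 3.28667 / 6.31667 = 0.5203 = 52.03%

F_rel = 52.0%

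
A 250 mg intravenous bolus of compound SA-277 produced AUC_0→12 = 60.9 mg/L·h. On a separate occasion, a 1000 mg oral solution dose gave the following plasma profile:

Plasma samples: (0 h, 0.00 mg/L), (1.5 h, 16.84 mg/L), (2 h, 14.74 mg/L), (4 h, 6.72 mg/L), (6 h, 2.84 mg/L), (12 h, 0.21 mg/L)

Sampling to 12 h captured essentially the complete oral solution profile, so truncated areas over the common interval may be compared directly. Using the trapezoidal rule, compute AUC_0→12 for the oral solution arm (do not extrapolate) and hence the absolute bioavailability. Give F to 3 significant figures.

Trapezoidal AUC_0→12 (oral solution):
  [0→1.5]: (0.00+16.84)/2 × 1.5 = 12.63
  [1.5→2]: (16.84+14.74)/2 × 0.5 = 7.895
  [2→4]: (14.74+6.72)/2 × 2 = 21.46
  [4→6]: (6.72+2.84)/2 × 2 = 9.56
  [6→12]: (2.84+0.21)/2 × 6 = 9.15
  Sum = 60.695 mg/L·h
F = (AUC_ev/D_ev)/(AUC_iv/D_iv) = (60.695/1000)/(60.9/250) = 0.060695/0.2436 = 0.2492

F = 0.249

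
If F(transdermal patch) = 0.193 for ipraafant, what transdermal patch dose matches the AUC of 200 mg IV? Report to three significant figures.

For equal systemic exposure: F × D_ev = D_iv
D_ev = D_iv / F = 200 / 0.193 = 1036.27 mg

D_transdermal = 1040 mg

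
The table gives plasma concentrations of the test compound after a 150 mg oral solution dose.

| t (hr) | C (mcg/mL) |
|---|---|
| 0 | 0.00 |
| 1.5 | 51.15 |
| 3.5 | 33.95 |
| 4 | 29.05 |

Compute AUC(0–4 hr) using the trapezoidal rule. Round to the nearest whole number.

AUC = 139 mcg/mL·hr

Trapezoidal AUC_0→4:
  [0→1.5]: (0.00+51.15)/2 × 1.5 = 38.3625
  [1.5→3.5]: (51.15+33.95)/2 × 2 = 85.1
  [3.5→4]: (33.95+29.05)/2 × 0.5 = 15.75
  Sum = 139.2125 mcg/mL·hr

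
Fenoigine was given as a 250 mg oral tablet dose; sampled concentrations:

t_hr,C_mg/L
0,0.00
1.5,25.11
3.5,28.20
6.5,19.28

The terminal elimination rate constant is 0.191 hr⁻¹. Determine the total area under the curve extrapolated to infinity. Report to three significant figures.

Trapezoidal AUC_0→6.5:
  [0→1.5]: (0.00+25.11)/2 × 1.5 = 18.8325
  [1.5→3.5]: (25.11+28.20)/2 × 2 = 53.31
  [3.5→6.5]: (28.20+19.28)/2 × 3 = 71.22
  Sum = 143.3625 mg/L·hr
Extrapolated tail: C_last / k_e = 19.28 / 0.191 = 100.942
AUC_0→∞ = 143.3625 + 100.942 = 244.3045 mg/L·hr

AUC = 244 mg/L·hr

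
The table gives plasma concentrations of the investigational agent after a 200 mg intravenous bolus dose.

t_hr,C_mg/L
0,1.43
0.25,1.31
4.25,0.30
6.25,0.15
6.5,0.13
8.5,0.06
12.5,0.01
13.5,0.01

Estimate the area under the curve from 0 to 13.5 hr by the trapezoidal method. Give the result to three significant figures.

AUC = 4.39 mg/L·hr

Trapezoidal AUC_0→13.5:
  [0→0.25]: (1.43+1.31)/2 × 0.25 = 0.3425
  [0.25→4.25]: (1.31+0.30)/2 × 4 = 3.22
  [4.25→6.25]: (0.30+0.15)/2 × 2 = 0.45
  [6.25→6.5]: (0.15+0.13)/2 × 0.25 = 0.035
  [6.5→8.5]: (0.13+0.06)/2 × 2 = 0.19
  [8.5→12.5]: (0.06+0.01)/2 × 4 = 0.14
  [12.5→13.5]: (0.01+0.01)/2 × 1 = 0.01
  Sum = 4.3875 mg/L·hr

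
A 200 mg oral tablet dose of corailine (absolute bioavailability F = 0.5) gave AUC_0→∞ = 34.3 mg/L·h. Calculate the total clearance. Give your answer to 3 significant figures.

CL = F × Dose / AUC_0→∞
   = 0.5 × 200 / 34.3 = 2.91545 L/h

CL = 2.92 L/h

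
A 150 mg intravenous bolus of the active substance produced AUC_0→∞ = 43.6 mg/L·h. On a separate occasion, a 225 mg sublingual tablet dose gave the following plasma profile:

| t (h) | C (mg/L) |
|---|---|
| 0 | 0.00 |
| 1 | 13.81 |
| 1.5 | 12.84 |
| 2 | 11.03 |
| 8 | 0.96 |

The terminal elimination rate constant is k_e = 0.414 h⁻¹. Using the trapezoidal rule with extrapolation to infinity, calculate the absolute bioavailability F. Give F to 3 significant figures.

Trapezoidal AUC_0→8 (sublingual tablet):
  [0→1]: (0.00+13.81)/2 × 1 = 6.905
  [1→1.5]: (13.81+12.84)/2 × 0.5 = 6.6625
  [1.5→2]: (12.84+11.03)/2 × 0.5 = 5.9675
  [2→8]: (11.03+0.96)/2 × 6 = 35.97
  Sum = 55.505 mg/L·h
Tail: C_last/k_e = 0.96/0.414 = 2.319
AUC_0→∞ (sublingual tablet) = 55.505 + 2.319 = 57.824 mg/L·h
F = (AUC_ev/D_ev)/(AUC_iv/D_iv) = (57.824/225)/(43.6/150) = 0.256996/0.290667 = 0.8842

F = 0.884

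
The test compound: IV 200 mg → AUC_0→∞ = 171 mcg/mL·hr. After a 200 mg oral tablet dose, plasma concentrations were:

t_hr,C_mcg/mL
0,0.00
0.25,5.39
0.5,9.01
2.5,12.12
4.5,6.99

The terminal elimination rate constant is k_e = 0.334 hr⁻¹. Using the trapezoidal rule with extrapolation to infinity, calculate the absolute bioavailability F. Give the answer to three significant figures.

Trapezoidal AUC_0→4.5 (oral tablet):
  [0→0.25]: (0.00+5.39)/2 × 0.25 = 0.67375
  [0.25→0.5]: (5.39+9.01)/2 × 0.25 = 1.8
  [0.5→2.5]: (9.01+12.12)/2 × 2 = 21.13
  [2.5→4.5]: (12.12+6.99)/2 × 2 = 19.11
  Sum = 42.71375 mcg/mL·hr
Tail: C_last/k_e = 6.99/0.334 = 20.928
AUC_0→∞ (oral tablet) = 42.71375 + 20.928 = 63.64175 mcg/mL·hr
F = (AUC_ev/D_ev)/(AUC_iv/D_iv) = (63.64175/200)/(171/200) = 0.31820875/0.855 = 0.3722

F = 0.372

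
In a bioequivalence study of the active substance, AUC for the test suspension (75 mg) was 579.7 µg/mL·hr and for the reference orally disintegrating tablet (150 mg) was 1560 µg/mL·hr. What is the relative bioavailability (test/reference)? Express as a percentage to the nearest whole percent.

F_rel = 74%

F_rel = (AUC_test/D_test) / (AUC_ref/D_ref)
      = (579.7/75) / (1560/150)
      = 7.72933 / 10.4 = 0.7432 = 74.32%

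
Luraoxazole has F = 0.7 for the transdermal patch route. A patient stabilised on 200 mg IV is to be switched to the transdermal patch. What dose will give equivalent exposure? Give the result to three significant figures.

D_transdermal = 286 mg

For equal systemic exposure: F × D_ev = D_iv
D_ev = D_iv / F = 200 / 0.7 = 285.714 mg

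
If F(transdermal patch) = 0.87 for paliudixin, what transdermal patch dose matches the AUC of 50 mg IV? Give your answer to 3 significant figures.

D_transdermal = 57.5 mg

For equal systemic exposure: F × D_ev = D_iv
D_ev = D_iv / F = 50 / 0.87 = 57.4713 mg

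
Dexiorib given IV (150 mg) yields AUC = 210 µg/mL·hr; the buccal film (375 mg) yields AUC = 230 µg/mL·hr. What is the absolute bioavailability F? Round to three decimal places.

F = 0.438

F = (AUC_ev / D_ev) / (AUC_iv / D_iv)
  = (230/375) / (210/150)
  = 0.613333 / 1.4 = 0.4381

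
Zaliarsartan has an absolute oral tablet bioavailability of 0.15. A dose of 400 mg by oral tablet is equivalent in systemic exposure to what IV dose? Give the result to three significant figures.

Systemic exposure from an extravascular dose = F × D_ev, so the equivalent IV dose is F × D_ev.
D_iv = F × D_ev = 0.15 × 400 = 60 mg

D_iv = 60.0 mg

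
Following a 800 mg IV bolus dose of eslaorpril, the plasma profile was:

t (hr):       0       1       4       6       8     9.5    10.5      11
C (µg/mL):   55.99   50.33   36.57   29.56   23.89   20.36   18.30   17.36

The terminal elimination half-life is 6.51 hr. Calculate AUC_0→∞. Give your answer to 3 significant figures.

AUC = 528 µg/mL·hr

Trapezoidal AUC_0→11:
  [0→1]: (55.99+50.33)/2 × 1 = 53.16
  [1→4]: (50.33+36.57)/2 × 3 = 130.35
  [4→6]: (36.57+29.56)/2 × 2 = 66.13
  [6→8]: (29.56+23.89)/2 × 2 = 53.45
  [8→9.5]: (23.89+20.36)/2 × 1.5 = 33.1875
  [9.5→10.5]: (20.36+18.30)/2 × 1 = 19.33
  [10.5→11]: (18.30+17.36)/2 × 0.5 = 8.915
  Sum = 364.5225 µg/mL·hr
k_e = ln2 / t½ = 0.693147 / 6.51 = 0.1065 hr^-1
Extrapolated tail: C_last / k_e = 17.36 / 0.1065 = 163.005
AUC_0→∞ = 364.5225 + 163.005 = 527.5275 µg/mL·hr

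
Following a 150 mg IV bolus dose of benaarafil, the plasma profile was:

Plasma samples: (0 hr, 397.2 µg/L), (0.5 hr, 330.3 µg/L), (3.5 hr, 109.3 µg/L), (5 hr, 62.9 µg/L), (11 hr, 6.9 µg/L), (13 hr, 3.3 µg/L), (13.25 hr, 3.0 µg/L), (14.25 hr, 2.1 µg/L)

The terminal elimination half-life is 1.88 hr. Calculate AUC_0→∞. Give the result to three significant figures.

AUC = 1200 µg/L·hr

Trapezoidal AUC_0→14.25:
  [0→0.5]: (397.2+330.3)/2 × 0.5 = 181.875
  [0.5→3.5]: (330.3+109.3)/2 × 3 = 659.4
  [3.5→5]: (109.3+62.9)/2 × 1.5 = 129.15
  [5→11]: (62.9+6.9)/2 × 6 = 209.4
  [11→13]: (6.9+3.3)/2 × 2 = 10.2
  [13→13.25]: (3.3+3.0)/2 × 0.25 = 0.7875
  [13.25→14.25]: (3.0+2.1)/2 × 1 = 2.55
  Sum = 1193.3625 µg/L·hr
k_e = ln2 / t½ = 0.693147 / 1.88 = 0.3687 hr^-1
Extrapolated tail: C_last / k_e = 2.1 / 0.3687 = 5.696
AUC_0→∞ = 1193.3625 + 5.696 = 1199.0585 µg/L·hr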